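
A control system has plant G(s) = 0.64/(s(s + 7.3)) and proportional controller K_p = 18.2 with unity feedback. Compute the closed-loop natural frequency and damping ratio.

ω_n = 3.41 rad/s, ζ = 1.07

With unity feedback the closed-loop characteristic equation is s² + 7.3s + 18.2·0.64 = s² + 7.3s + 11.65 = 0.
Matching s² + 2ζω_n s + ω_n²: ω_n = √11.65 = 3.413 rad/s and 2ζω_n = 7.3, so ζ = 7.3/(2·3.413) = 1.07.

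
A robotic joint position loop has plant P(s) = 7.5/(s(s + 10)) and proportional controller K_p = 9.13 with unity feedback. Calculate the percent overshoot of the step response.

From 1 + K_pP(s) = 0: s² + 10s + 68.48 = 0 ⇒ ω_n = 8.275, ζ = 0.6042.
%OS = 100·exp(−πζ/√(1−ζ²)) = 100·exp(−π·0.6042/√0.6349) = 9.23%.

9.23%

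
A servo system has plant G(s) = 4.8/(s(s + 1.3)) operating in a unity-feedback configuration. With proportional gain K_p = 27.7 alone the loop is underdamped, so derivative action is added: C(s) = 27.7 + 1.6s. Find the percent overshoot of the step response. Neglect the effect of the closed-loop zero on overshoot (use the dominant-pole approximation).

26.5%

Forward path: (27.7 + 1.6s)·4.8/(s(s+1.3)). The closed-loop characteristic equation is s² + (1.3 + 4.8·1.6)s + 4.8·27.7 = 0.
That is s² + 8.98s + 133 = 0, so ω_n = 11.53 rad/s and ζ = 8.98/(2·11.53) = 0.3894.
%OS = 100·exp(−πζ/√(1−ζ²)) = 26.5%.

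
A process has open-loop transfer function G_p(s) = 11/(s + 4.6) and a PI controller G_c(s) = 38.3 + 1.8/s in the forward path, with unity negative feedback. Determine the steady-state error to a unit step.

The open loop G_c(s)G_p(s) has a pole at the origin (type 1), so the static position error constant is infinite and e_ss = 1/(1+∞) = 0.

0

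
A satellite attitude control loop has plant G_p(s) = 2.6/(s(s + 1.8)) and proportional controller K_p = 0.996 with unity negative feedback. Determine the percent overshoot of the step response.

12%

Closed-loop characteristic equation: s² + 1.8s + 2.59 = 0, so ω_n = 1.609 rad/s and ζ = 1.8/(2·1.609) = 0.5593.
%OS = 100·exp(−πζ/√(1−ζ²)) = 100·exp(−π·0.5593/√0.6872) = 12%.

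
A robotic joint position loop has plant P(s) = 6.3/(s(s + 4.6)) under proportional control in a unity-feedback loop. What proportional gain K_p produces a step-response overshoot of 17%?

K_p = 3.48

From %OS = 100·exp(−πζ/√(1−ζ²)) = 17%, ζ = −ln(0.17)/√(π²+ln²(0.17)) = 0.4913.
Characteristic equation s² + 4.6s + 6.3K_p = 0 gives ζ = 4.6/(2√(6.3K_p)).
Setting ζ = 0.4913: √(6.3K_p) = 4.6/(2·0.4913) = 4.682, so K_p = 21.92/6.3 = 3.48.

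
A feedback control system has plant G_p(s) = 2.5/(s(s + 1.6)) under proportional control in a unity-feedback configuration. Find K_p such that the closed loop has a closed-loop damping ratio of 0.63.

Closed-loop characteristic equation: s² + 1.6s + K_p·2.5 = 0.
So ω_n = √(2.5K_p) and 2ζω_n = 1.6, giving ζ = 1.6/(2√(2.5K_p)).
Setting ζ = 0.63: √(2.5K_p) = 1.6/(2·0.63) = 1.27, so K_p = 1.612/2.5 = 0.645.

K_p = 0.645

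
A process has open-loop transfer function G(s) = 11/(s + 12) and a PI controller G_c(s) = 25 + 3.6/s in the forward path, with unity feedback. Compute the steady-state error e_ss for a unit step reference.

0

The open loop G_c(s)G(s) has a pole at the origin (type 1), so the static position error constant is infinite and e_ss = 1/(1+∞) = 0.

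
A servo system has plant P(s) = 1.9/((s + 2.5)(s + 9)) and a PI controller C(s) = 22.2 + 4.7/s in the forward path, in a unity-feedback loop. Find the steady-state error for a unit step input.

The open loop C(s)P(s) has a pole at the origin (type 1), so the static position error constant is infinite and e_ss = 1/(1+∞) = 0.

0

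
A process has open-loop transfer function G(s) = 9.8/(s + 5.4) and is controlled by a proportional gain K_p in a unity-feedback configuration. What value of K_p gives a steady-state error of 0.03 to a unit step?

For a type-0 loop with proportional control, e_ss = 1/(1 + K_p·G(0)).
G(0) = 1.815. Require 1/(1 + K_p·1.815) = 0.03, so 1 + 1.815·K_p = 33.33.
K_p = (33.33 − 1)/1.815 = 17.8.

K_p = 17.8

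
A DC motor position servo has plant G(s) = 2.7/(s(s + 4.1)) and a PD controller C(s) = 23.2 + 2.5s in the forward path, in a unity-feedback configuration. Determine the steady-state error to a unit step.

0

The open loop C(s)G(s) has a pole at the origin (type 1), so the static position error constant is infinite and e_ss = 1/(1+∞) = 0.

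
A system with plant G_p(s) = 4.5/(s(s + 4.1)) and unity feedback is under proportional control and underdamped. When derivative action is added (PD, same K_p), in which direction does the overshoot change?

decrease

The derivative term adds K·K_d to the s-coefficient of the characteristic equation, raising 2ζω_n while ω_n is unchanged; ζ increases, so overshoot decreases.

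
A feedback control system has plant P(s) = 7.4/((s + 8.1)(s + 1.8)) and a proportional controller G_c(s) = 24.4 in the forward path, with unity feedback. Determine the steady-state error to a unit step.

0.0747

The loop is type 0. Static position error constant K_pos = G_c(0)·P(0) = 24.4·0.5075 = 12.38.
Steady-state error to a unit step: e_ss = 1/(1+K_pos) = 1/13.38 = 0.0747.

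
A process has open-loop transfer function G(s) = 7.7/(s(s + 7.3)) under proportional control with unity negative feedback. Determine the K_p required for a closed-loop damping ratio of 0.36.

K_p = 13.4

Closed-loop characteristic equation: s² + 7.3s + K_p·7.7 = 0.
So ω_n = √(7.7K_p) and 2ζω_n = 7.3, giving ζ = 7.3/(2√(7.7K_p)).
Setting ζ = 0.36: √(7.7K_p) = 7.3/(2·0.36) = 10.14, so K_p = 102.8/7.7 = 13.4.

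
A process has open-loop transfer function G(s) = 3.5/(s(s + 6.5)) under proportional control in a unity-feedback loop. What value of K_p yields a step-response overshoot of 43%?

From %OS = 100·exp(−πζ/√(1−ζ²)) = 43%, ζ = −ln(0.43)/√(π²+ln²(0.43)) = 0.2594.
Characteristic equation s² + 6.5s + 3.5K_p = 0 gives ζ = 6.5/(2√(3.5K_p)).
Setting ζ = 0.2594: √(3.5K_p) = 6.5/(2·0.2594) = 12.53, so K_p = 156.9/3.5 = 44.8.

K_p = 44.8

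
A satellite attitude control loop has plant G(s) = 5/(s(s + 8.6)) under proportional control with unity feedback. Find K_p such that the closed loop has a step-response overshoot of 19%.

K_p = 16.9

From %OS = 100·exp(−πζ/√(1−ζ²)) = 19%, ζ = −ln(0.19)/√(π²+ln²(0.19)) = 0.4673.
Characteristic equation s² + 8.6s + 5K_p = 0 gives ζ = 8.6/(2√(5K_p)).
Setting ζ = 0.4673: √(5K_p) = 8.6/(2·0.4673) = 9.201, so K_p = 84.66/5 = 16.9.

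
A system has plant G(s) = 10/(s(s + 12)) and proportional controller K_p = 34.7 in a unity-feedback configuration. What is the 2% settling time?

The closed-loop denominator s² + 12s + 347 gives ω_n = √347 = 18.63 and ζ = 12/(2ω_n) = 0.3221.
2% settling time T_s ≈ 4/(ζω_n) = 4/6 = 0.667 s.

T_s ≈ 0.667 s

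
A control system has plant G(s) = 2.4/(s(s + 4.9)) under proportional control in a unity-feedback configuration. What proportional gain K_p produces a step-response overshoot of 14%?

From %OS = 100·exp(−πζ/√(1−ζ²)) = 14%, ζ = −ln(0.14)/√(π²+ln²(0.14)) = 0.5305.
Characteristic equation s² + 4.9s + 2.4K_p = 0 gives ζ = 4.9/(2√(2.4K_p)).
Setting ζ = 0.5305: √(2.4K_p) = 4.9/(2·0.5305) = 4.618, so K_p = 21.33/2.4 = 8.89.

K_p = 8.89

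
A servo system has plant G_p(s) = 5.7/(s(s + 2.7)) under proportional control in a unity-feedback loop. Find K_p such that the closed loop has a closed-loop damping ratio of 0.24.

Closed-loop characteristic equation: s² + 2.7s + K_p·5.7 = 0.
So ω_n = √(5.7K_p) and 2ζω_n = 2.7, giving ζ = 2.7/(2√(5.7K_p)).
Setting ζ = 0.24: √(5.7K_p) = 2.7/(2·0.24) = 5.625, so K_p = 31.64/5.7 = 5.55.

K_p = 5.55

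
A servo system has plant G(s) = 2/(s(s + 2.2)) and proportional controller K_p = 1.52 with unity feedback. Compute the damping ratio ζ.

ζ = 0.631

1 + K_p·G(s) = 0 gives s² + 2.2s + 3.04 = 0.
So ω_n² = 3.04 ⇒ ω_n = 1.744 rad/s, and ζ = 2.2/(2ω_n) = 0.631.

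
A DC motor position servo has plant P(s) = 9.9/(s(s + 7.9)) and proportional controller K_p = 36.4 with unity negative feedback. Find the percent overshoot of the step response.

51.3%

Closed-loop characteristic equation: s² + 7.9s + 360.4 = 0, so ω_n = 18.98 rad/s and ζ = 7.9/(2·18.98) = 0.2081.
%OS = 100·exp(−πζ/√(1−ζ²)) = 100·exp(−π·0.2081/√0.9567) = 51.3%.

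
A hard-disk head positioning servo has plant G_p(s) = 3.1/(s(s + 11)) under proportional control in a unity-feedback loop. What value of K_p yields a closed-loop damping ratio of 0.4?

K_p = 61

Closed-loop characteristic equation: s² + 11s + K_p·3.1 = 0.
So ω_n = √(3.1K_p) and 2ζω_n = 11, giving ζ = 11/(2√(3.1K_p)).
Setting ζ = 0.4: √(3.1K_p) = 11/(2·0.4) = 13.75, so K_p = 189.1/3.1 = 61.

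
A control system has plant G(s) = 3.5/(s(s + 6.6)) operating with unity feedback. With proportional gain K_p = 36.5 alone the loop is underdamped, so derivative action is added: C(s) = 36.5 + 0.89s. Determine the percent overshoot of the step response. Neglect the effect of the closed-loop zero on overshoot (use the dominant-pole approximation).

22.4%

Forward path: (36.5 + 0.89s)·3.5/(s(s+6.6)). The closed-loop characteristic equation is s² + (6.6 + 3.5·0.89)s + 3.5·36.5 = 0.
That is s² + 9.715s + 127.8 = 0, so ω_n = 11.3 rad/s and ζ = 9.715/(2·11.3) = 0.4298.
%OS = 100·exp(−πζ/√(1−ζ²)) = 22.4%.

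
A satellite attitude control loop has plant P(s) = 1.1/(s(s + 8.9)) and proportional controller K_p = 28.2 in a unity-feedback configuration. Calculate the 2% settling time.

T_s ≈ 0.899 s

Closed-loop characteristic equation: s² + 8.9s + 31.02 = 0, so ω_n = 5.57 rad/s and ζ = 8.9/(2·5.57) = 0.799.
2% settling time T_s ≈ 4/(ζω_n) = 4/4.45 = 0.899 s.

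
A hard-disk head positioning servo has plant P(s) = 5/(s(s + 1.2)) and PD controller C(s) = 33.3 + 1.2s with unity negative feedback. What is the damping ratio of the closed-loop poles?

ζ = 0.279

Forward path: (33.3 + 1.2s)·5/(s(s+1.2)). The closed-loop characteristic equation is s² + (1.2 + 5·1.2)s + 5·33.3 = 0.
That is s² + 7.2s + 166.5 = 0, so ω_n = 12.9 rad/s and ζ = 7.2/(2·12.9) = 0.279.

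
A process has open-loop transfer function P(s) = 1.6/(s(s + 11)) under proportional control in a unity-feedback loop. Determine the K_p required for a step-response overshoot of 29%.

K_p = 141

From %OS = 100·exp(−πζ/√(1−ζ²)) = 29%, ζ = −ln(0.29)/√(π²+ln²(0.29)) = 0.3666.
Characteristic equation s² + 11s + 1.6K_p = 0 gives ζ = 11/(2√(1.6K_p)).
Setting ζ = 0.3666: √(1.6K_p) = 11/(2·0.3666) = 15, so K_p = 225.1/1.6 = 141.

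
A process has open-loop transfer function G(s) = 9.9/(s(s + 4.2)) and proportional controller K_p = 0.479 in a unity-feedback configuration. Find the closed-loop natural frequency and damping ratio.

1 + K_p·G(s) = 0 gives s² + 4.2s + 4.742 = 0.
So ω_n² = 4.742 ⇒ ω_n = 2.178 rad/s, and ζ = 4.2/(2ω_n) = 0.964.

ω_n = 2.18 rad/s, ζ = 0.964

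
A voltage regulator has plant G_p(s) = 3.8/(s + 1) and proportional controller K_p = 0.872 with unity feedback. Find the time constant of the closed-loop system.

Closed-loop transfer function: T(s) = K_p·G_p(s)/(1 + K_p·G_p(s)) = 3.314/(s + 1 + 3.314) = 3.314/(s + 4.314).
Time constant τ = 1/4.314 = 0.232 s.

τ = 0.232 s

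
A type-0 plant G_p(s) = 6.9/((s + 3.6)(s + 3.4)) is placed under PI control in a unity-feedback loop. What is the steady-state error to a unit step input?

0

The PI controller's integrator makes the forward path type 1, so e_ss to a step is zero.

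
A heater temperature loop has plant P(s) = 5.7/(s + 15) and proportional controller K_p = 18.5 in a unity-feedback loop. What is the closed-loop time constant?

Closed-loop transfer function: T(s) = K_p·P(s)/(1 + K_p·P(s)) = 105.5/(s + 15 + 105.5) = 105.5/(s + 120.5).
Time constant τ = 1/120.5 = 0.0083 s.

τ = 0.0083 s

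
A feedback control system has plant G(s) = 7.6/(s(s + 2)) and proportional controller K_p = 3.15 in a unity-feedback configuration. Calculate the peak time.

The closed-loop denominator s² + 2s + 23.94 gives ω_n = √23.94 = 4.893 and ζ = 2/(2ω_n) = 0.2044.
Damped frequency ω_d = ω_n√(1−ζ²) = 4.79 rad/s, so peak time T_p = π/ω_d = 0.656 s.

T_p = 0.656 s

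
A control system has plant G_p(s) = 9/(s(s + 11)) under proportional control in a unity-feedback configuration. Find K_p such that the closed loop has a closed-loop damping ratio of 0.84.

K_p = 4.76

Closed-loop characteristic equation: s² + 11s + K_p·9 = 0.
So ω_n = √(9K_p) and 2ζω_n = 11, giving ζ = 11/(2√(9K_p)).
Setting ζ = 0.84: √(9K_p) = 11/(2·0.84) = 6.548, so K_p = 42.87/9 = 4.76.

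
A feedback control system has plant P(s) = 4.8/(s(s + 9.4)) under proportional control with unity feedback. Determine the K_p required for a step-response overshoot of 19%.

K_p = 21.1

From %OS = 100·exp(−πζ/√(1−ζ²)) = 19%, ζ = −ln(0.19)/√(π²+ln²(0.19)) = 0.4673.
Characteristic equation s² + 9.4s + 4.8K_p = 0 gives ζ = 9.4/(2√(4.8K_p)).
Setting ζ = 0.4673: √(4.8K_p) = 9.4/(2·0.4673) = 10.06, so K_p = 101.1/4.8 = 21.1.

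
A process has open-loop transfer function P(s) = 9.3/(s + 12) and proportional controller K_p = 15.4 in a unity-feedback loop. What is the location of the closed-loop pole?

Closed-loop transfer function: T(s) = K_p·P(s)/(1 + K_p·P(s)) = 143.2/(s + 12 + 143.2) = 143.2/(s + 155.2).
The closed-loop pole is at s = −155.2.

s = -155.2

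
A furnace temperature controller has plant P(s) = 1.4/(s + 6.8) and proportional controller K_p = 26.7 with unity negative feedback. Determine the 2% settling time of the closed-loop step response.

T_s ≈ 0.0905 s

Closed-loop transfer function: T(s) = K_p·P(s)/(1 + K_p·P(s)) = 37.38/(s + 6.8 + 37.38) = 37.38/(s + 44.18).
Time constant τ = 1/44.18 = 0.02263 s, so the 2% settling time is about 4τ = 0.0905 s.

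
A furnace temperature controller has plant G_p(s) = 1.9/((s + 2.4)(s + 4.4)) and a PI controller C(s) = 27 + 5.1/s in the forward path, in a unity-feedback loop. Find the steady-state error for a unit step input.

0

The open loop C(s)G_p(s) has a pole at the origin (type 1), so the static position error constant is infinite and e_ss = 1/(1+∞) = 0.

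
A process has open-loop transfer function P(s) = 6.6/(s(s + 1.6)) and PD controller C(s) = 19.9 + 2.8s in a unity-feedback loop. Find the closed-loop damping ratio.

Forward path: (19.9 + 2.8s)·6.6/(s(s+1.6)). The closed-loop characteristic equation is s² + (1.6 + 6.6·2.8)s + 6.6·19.9 = 0.
That is s² + 20.08s + 131.3 = 0, so ω_n = 11.46 rad/s and ζ = 20.08/(2·11.46) = 0.8761.

ζ = 0.876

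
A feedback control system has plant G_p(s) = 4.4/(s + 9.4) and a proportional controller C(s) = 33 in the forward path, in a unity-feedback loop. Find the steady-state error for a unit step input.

0.0608

The loop is type 0. Static position error constant K_pos = C(0)·G_p(0) = 33·0.4681 = 15.45.
Steady-state error to a unit step: e_ss = 1/(1+K_pos) = 1/16.45 = 0.0608.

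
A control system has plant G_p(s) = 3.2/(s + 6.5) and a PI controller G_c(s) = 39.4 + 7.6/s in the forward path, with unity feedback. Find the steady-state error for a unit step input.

0

The open loop G_c(s)G_p(s) has a pole at the origin (type 1), so the static position error constant is infinite and e_ss = 1/(1+∞) = 0.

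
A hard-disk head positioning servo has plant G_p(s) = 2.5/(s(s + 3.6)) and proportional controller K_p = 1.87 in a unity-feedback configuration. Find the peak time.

The closed-loop denominator s² + 3.6s + 4.675 gives ω_n = √4.675 = 2.162 and ζ = 3.6/(2ω_n) = 0.8325.
Damped frequency ω_d = ω_n√(1−ζ²) = 1.198 rad/s, so peak time T_p = π/ω_d = 2.62 s.

T_p = 2.62 s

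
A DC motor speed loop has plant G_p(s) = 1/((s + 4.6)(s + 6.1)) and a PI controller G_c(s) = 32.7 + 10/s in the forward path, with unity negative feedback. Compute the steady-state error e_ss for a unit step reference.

The open loop G_c(s)G_p(s) has a pole at the origin (type 1), so the static position error constant is infinite and e_ss = 1/(1+∞) = 0.

0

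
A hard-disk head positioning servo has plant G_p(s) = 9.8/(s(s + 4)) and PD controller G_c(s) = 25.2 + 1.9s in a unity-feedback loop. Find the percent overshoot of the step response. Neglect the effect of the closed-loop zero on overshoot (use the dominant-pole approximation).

Forward path: (25.2 + 1.9s)·9.8/(s(s+4)). The closed-loop characteristic equation is s² + (4 + 9.8·1.9)s + 9.8·25.2 = 0.
That is s² + 22.62s + 247 = 0, so ω_n = 15.71 rad/s and ζ = 22.62/(2·15.71) = 0.7197.
%OS = 100·exp(−πζ/√(1−ζ²)) = 3.85%.

3.85%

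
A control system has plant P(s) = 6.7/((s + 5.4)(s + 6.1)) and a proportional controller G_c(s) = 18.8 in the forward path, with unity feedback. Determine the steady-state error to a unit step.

0.207

The loop is type 0. Static position error constant K_pos = G_c(0)·P(0) = 18.8·0.2034 = 3.824.
Steady-state error to a unit step: e_ss = 1/(1+K_pos) = 1/4.824 = 0.207.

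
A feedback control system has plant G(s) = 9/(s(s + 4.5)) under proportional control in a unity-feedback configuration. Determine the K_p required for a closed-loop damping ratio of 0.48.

K_p = 2.44

Closed-loop characteristic equation: s² + 4.5s + K_p·9 = 0.
So ω_n = √(9K_p) and 2ζω_n = 4.5, giving ζ = 4.5/(2√(9K_p)).
Setting ζ = 0.48: √(9K_p) = 4.5/(2·0.48) = 4.688, so K_p = 21.97/9 = 2.44.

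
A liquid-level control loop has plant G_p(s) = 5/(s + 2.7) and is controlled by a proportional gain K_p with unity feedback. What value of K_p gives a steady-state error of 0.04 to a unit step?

Steady-state error for a unit step on this type-0 loop is 1/(1 + K_p·G_p(0)).
G_p(0) = 1.852. Require 1/(1 + K_p·1.852) = 0.04, so 1 + 1.852·K_p = 25.
K_p = (25 − 1)/1.852 = 13.

K_p = 13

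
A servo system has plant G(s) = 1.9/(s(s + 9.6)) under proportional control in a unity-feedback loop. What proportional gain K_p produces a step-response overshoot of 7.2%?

K_p = 29.4

From %OS = 100·exp(−πζ/√(1−ζ²)) = 7.2%, ζ = −ln(0.072)/√(π²+ln²(0.072)) = 0.6421.
Characteristic equation s² + 9.6s + 1.9K_p = 0 gives ζ = 9.6/(2√(1.9K_p)).
Setting ζ = 0.6421: √(1.9K_p) = 9.6/(2·0.6421) = 7.476, so K_p = 55.89/1.9 = 29.4.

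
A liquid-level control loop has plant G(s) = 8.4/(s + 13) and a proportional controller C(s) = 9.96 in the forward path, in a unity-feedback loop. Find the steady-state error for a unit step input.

The loop is type 0. Static position error constant K_pos = C(0)·G(0) = 9.96·0.6462 = 6.436.
Steady-state error to a unit step: e_ss = 1/(1+K_pos) = 1/7.436 = 0.134.

0.134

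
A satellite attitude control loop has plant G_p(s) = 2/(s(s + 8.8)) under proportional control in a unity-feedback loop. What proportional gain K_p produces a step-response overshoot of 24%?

From %OS = 100·exp(−πζ/√(1−ζ²)) = 24%, ζ = −ln(0.24)/√(π²+ln²(0.24)) = 0.4136.
Characteristic equation s² + 8.8s + 2K_p = 0 gives ζ = 8.8/(2√(2K_p)).
Setting ζ = 0.4136: √(2K_p) = 8.8/(2·0.4136) = 10.64, so K_p = 113.2/2 = 56.6.

K_p = 56.6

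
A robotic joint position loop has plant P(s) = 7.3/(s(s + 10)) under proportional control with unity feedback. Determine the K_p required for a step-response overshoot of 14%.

K_p = 12.2

From %OS = 100·exp(−πζ/√(1−ζ²)) = 14%, ζ = −ln(0.14)/√(π²+ln²(0.14)) = 0.5305.
Characteristic equation s² + 10s + 7.3K_p = 0 gives ζ = 10/(2√(7.3K_p)).
Setting ζ = 0.5305: √(7.3K_p) = 10/(2·0.5305) = 9.425, so K_p = 88.83/7.3 = 12.2.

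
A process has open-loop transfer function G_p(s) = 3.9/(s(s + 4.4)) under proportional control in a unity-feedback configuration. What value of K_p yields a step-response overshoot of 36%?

K_p = 13

From %OS = 100·exp(−πζ/√(1−ζ²)) = 36%, ζ = −ln(0.36)/√(π²+ln²(0.36)) = 0.3093.
Characteristic equation s² + 4.4s + 3.9K_p = 0 gives ζ = 4.4/(2√(3.9K_p)).
Setting ζ = 0.3093: √(3.9K_p) = 4.4/(2·0.3093) = 7.114, so K_p = 50.61/3.9 = 13.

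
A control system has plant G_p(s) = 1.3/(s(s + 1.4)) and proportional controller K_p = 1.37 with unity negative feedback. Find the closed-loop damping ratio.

With unity feedback the closed-loop characteristic equation is s² + 1.4s + 1.37·1.3 = s² + 1.4s + 1.781 = 0.
So ω_n² = 1.781 ⇒ ω_n = 1.335 rad/s, and ζ = 1.4/(2ω_n) = 0.525.

ζ = 0.525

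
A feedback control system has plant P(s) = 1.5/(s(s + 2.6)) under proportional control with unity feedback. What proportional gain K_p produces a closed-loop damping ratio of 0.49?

Closed-loop characteristic equation: s² + 2.6s + K_p·1.5 = 0.
So ω_n = √(1.5K_p) and 2ζω_n = 2.6, giving ζ = 2.6/(2√(1.5K_p)).
Setting ζ = 0.49: √(1.5K_p) = 2.6/(2·0.49) = 2.653, so K_p = 7.039/1.5 = 4.69.

K_p = 4.69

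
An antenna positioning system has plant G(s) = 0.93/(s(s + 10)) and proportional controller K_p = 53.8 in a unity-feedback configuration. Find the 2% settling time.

From 1 + K_pG(s) = 0: s² + 10s + 50.03 = 0 ⇒ ω_n = 7.073, ζ = 0.7069.
2% settling time T_s ≈ 4/(ζω_n) = 4/5 = 0.8 s.

T_s ≈ 0.8 s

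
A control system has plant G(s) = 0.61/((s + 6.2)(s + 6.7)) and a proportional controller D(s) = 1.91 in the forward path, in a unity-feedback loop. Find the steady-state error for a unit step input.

The loop is type 0. Static position error constant K_pos = D(0)·G(0) = 1.91·0.01468 = 0.02805.
Steady-state error to a unit step: e_ss = 1/(1+K_pos) = 1/1.028 = 0.973.

0.973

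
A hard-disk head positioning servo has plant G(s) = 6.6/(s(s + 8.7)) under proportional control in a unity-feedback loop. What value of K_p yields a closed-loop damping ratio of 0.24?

Closed-loop characteristic equation: s² + 8.7s + K_p·6.6 = 0.
So ω_n = √(6.6K_p) and 2ζω_n = 8.7, giving ζ = 8.7/(2√(6.6K_p)).
Setting ζ = 0.24: √(6.6K_p) = 8.7/(2·0.24) = 18.12, so K_p = 328.5/6.6 = 49.8.

K_p = 49.8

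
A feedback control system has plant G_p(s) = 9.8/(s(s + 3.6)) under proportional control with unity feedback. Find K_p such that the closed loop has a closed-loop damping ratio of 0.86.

K_p = 0.447

Closed-loop characteristic equation: s² + 3.6s + K_p·9.8 = 0.
So ω_n = √(9.8K_p) and 2ζω_n = 3.6, giving ζ = 3.6/(2√(9.8K_p)).
Setting ζ = 0.86: √(9.8K_p) = 3.6/(2·0.86) = 2.093, so K_p = 4.381/9.8 = 0.447.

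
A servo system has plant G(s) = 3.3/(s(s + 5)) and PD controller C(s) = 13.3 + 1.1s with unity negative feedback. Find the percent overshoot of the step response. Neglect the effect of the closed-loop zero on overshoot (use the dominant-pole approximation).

Forward path: (13.3 + 1.1s)·3.3/(s(s+5)). The closed-loop characteristic equation is s² + (5 + 3.3·1.1)s + 3.3·13.3 = 0.
That is s² + 8.63s + 43.89 = 0, so ω_n = 6.625 rad/s and ζ = 8.63/(2·6.625) = 0.6513.
%OS = 100·exp(−πζ/√(1−ζ²)) = 6.74%.

6.74%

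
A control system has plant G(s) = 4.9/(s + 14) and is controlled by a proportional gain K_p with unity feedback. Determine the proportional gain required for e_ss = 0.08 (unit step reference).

K_p = 32.9

Steady-state error for a unit step on this type-0 loop is 1/(1 + K_p·G(0)).
G(0) = 0.35. Require 1/(1 + K_p·0.35) = 0.08, so 1 + 0.35·K_p = 12.5.
K_p = (12.5 − 1)/0.35 = 32.9.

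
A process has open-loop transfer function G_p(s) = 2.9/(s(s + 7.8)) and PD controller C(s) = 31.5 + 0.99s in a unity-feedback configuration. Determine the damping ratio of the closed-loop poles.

Forward path: (31.5 + 0.99s)·2.9/(s(s+7.8)). The closed-loop characteristic equation is s² + (7.8 + 2.9·0.99)s + 2.9·31.5 = 0.
That is s² + 10.67s + 91.35 = 0, so ω_n = 9.558 rad/s and ζ = 10.67/(2·9.558) = 0.5582.

ζ = 0.558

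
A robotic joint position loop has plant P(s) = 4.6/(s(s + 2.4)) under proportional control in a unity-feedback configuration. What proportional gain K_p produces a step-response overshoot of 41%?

K_p = 4.2

From %OS = 100·exp(−πζ/√(1−ζ²)) = 41%, ζ = −ln(0.41)/√(π²+ln²(0.41)) = 0.273.
Characteristic equation s² + 2.4s + 4.6K_p = 0 gives ζ = 2.4/(2√(4.6K_p)).
Setting ζ = 0.273: √(4.6K_p) = 2.4/(2·0.273) = 4.395, so K_p = 19.32/4.6 = 4.2.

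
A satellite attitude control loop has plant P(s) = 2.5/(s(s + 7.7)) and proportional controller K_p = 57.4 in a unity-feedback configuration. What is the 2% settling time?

From 1 + K_pP(s) = 0: s² + 7.7s + 143.5 = 0 ⇒ ω_n = 11.98, ζ = 0.3214.
2% settling time T_s ≈ 4/(ζω_n) = 4/3.85 = 1.04 s.

T_s ≈ 1.04 s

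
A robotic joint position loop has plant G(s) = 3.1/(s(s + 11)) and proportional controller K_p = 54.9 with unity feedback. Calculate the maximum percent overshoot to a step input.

From 1 + K_pG(s) = 0: s² + 11s + 170.2 = 0 ⇒ ω_n = 13.05, ζ = 0.4216.
%OS = 100·exp(−πζ/√(1−ζ²)) = 100·exp(−π·0.4216/√0.8223) = 23.2%.

23.2%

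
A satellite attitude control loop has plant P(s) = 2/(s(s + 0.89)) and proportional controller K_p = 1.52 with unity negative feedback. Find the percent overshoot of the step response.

43.6%

Closed-loop characteristic equation: s² + 0.89s + 3.04 = 0, so ω_n = 1.744 rad/s and ζ = 0.89/(2·1.744) = 0.2552.
%OS = 100·exp(−πζ/√(1−ζ²)) = 100·exp(−π·0.2552/√0.9349) = 43.6%.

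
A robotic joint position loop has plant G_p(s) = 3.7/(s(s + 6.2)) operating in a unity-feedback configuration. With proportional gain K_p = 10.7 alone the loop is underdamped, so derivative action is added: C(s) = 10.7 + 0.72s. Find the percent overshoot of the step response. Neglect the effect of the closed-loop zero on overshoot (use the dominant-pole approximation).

Forward path: (10.7 + 0.72s)·3.7/(s(s+6.2)). The closed-loop characteristic equation is s² + (6.2 + 3.7·0.72)s + 3.7·10.7 = 0.
That is s² + 8.864s + 39.59 = 0, so ω_n = 6.292 rad/s and ζ = 8.864/(2·6.292) = 0.7044.
%OS = 100·exp(−πζ/√(1−ζ²)) = 4.43%.

4.43%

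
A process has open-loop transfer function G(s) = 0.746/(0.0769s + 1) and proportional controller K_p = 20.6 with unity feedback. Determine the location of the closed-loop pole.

Closed loop: T(s) = K_p·G/(1+K_p·G) = 15.37/(0.0769s + 1 + 15.37), with pole at s = −(1 + 15.37)/0.0769 = −212.8.

s = -212.8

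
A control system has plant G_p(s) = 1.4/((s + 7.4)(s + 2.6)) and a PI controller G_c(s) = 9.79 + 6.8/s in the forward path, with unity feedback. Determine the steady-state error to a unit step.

The open loop G_c(s)G_p(s) has a pole at the origin (type 1), so the static position error constant is infinite and e_ss = 1/(1+∞) = 0.

0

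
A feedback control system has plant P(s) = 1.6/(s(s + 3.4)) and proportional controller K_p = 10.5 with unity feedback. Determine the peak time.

T_p = 0.842 s

Closed-loop characteristic equation: s² + 3.4s + 16.8 = 0, so ω_n = 4.099 rad/s and ζ = 3.4/(2·4.099) = 0.4148.
Damped frequency ω_d = ω_n√(1−ζ²) = 3.73 rad/s, so peak time T_p = π/ω_d = 0.842 s.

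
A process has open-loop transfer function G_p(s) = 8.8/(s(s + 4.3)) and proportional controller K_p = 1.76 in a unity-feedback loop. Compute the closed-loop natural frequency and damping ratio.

ω_n = 3.94 rad/s, ζ = 0.546

With unity feedback the closed-loop characteristic equation is s² + 4.3s + 1.76·8.8 = s² + 4.3s + 15.49 = 0.
Matching s² + 2ζω_n s + ω_n²: ω_n = √15.49 = 3.935 rad/s and 2ζω_n = 4.3, so ζ = 4.3/(2·3.935) = 0.546.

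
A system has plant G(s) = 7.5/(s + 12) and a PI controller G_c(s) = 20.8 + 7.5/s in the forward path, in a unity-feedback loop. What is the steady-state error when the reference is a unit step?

The open loop G_c(s)G(s) has a pole at the origin (type 1), so the static position error constant is infinite and e_ss = 1/(1+∞) = 0.

0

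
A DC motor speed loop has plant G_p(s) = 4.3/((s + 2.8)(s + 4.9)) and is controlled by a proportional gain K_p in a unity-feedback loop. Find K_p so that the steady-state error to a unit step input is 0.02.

K_p = 156

The loop is type 0, so e_ss(step) = 1/(1 + K_pos) with K_pos = K_p·G_p(0).
G_p(0) = 0.3134. Require 1/(1 + K_p·0.3134) = 0.02, so 1 + 0.3134·K_p = 50.
K_p = (50 − 1)/0.3134 = 156.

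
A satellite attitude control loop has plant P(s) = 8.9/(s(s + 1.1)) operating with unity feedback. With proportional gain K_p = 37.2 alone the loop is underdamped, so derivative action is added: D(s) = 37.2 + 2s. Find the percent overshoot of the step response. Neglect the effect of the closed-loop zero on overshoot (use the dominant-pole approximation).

14.8%

Forward path: (37.2 + 2s)·8.9/(s(s+1.1)). The closed-loop characteristic equation is s² + (1.1 + 8.9·2)s + 8.9·37.2 = 0.
That is s² + 18.9s + 331.1 = 0, so ω_n = 18.2 rad/s and ζ = 18.9/(2·18.2) = 0.5194.
%OS = 100·exp(−πζ/√(1−ζ²)) = 14.8%.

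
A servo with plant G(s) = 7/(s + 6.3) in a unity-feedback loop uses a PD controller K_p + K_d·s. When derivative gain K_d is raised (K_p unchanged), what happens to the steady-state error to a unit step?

K_d affects only the transient (the s-coefficient); the DC loop gain, and hence e_ss, depends only on K_p.

unchanged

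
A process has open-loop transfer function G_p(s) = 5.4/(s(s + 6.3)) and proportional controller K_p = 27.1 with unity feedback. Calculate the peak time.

T_p = 0.269 s

Closed-loop characteristic equation: s² + 6.3s + 146.3 = 0, so ω_n = 12.1 rad/s and ζ = 6.3/(2·12.1) = 0.2604.
Damped frequency ω_d = ω_n√(1−ζ²) = 11.68 rad/s, so peak time T_p = π/ω_d = 0.269 s.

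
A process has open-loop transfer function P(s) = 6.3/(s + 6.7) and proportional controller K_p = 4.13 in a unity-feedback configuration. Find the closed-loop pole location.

Closed-loop transfer function: T(s) = K_p·P(s)/(1 + K_p·P(s)) = 26.02/(s + 6.7 + 26.02) = 26.02/(s + 32.72).
The closed-loop pole is at s = −32.72.

s = -32.72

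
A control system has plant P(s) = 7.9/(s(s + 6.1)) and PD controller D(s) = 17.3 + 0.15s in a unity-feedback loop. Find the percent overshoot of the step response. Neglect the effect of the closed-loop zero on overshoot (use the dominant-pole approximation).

Forward path: (17.3 + 0.15s)·7.9/(s(s+6.1)). The closed-loop characteristic equation is s² + (6.1 + 7.9·0.15)s + 7.9·17.3 = 0.
That is s² + 7.285s + 136.7 = 0, so ω_n = 11.69 rad/s and ζ = 7.285/(2·11.69) = 0.3116.
%OS = 100·exp(−πζ/√(1−ζ²)) = 35.7%.

35.7%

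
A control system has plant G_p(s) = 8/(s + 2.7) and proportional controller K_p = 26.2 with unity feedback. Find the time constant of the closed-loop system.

Closed-loop transfer function: T(s) = K_p·G_p(s)/(1 + K_p·G_p(s)) = 209.6/(s + 2.7 + 209.6) = 209.6/(s + 212.3).
Time constant τ = 1/212.3 = 0.00471 s.

τ = 0.00471 s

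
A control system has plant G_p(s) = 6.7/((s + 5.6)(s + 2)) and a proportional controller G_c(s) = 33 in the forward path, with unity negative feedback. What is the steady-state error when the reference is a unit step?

0.0482

The loop is type 0. Static position error constant K_pos = G_c(0)·G_p(0) = 33·0.5982 = 19.74.
Steady-state error to a unit step: e_ss = 1/(1+K_pos) = 1/20.74 = 0.0482.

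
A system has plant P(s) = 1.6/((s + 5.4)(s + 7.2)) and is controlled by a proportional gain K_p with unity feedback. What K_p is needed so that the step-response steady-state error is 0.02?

K_p = 1190

The loop is type 0, so e_ss(step) = 1/(1 + K_pos) with K_pos = K_p·P(0).
P(0) = 0.04115. Require 1/(1 + K_p·0.04115) = 0.02, so 1 + 0.04115·K_p = 50.
K_p = (50 − 1)/0.04115 = 1190.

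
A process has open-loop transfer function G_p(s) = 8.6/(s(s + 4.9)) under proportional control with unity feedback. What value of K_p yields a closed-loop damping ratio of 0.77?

Closed-loop characteristic equation: s² + 4.9s + K_p·8.6 = 0.
So ω_n = √(8.6K_p) and 2ζω_n = 4.9, giving ζ = 4.9/(2√(8.6K_p)).
Setting ζ = 0.77: √(8.6K_p) = 4.9/(2·0.77) = 3.182, so K_p = 10.12/8.6 = 1.18.

K_p = 1.18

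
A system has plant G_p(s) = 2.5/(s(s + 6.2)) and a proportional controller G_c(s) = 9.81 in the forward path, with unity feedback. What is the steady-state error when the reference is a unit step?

0

The open loop G_c(s)G_p(s) has a pole at the origin (type 1), so the static position error constant is infinite and e_ss = 1/(1+∞) = 0.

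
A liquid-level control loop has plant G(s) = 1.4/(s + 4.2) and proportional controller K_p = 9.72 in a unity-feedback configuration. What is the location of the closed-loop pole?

s = -17.81

Closed-loop transfer function: T(s) = K_p·G(s)/(1 + K_p·G(s)) = 13.61/(s + 4.2 + 13.61) = 13.61/(s + 17.81).
The closed-loop pole is at s = −17.81.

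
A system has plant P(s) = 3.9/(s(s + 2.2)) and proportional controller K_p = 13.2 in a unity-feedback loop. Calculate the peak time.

T_p = 0.443 s

The closed-loop denominator s² + 2.2s + 51.48 gives ω_n = √51.48 = 7.175 and ζ = 2.2/(2ω_n) = 0.1533.
Damped frequency ω_d = ω_n√(1−ζ²) = 7.09 rad/s, so peak time T_p = π/ω_d = 0.443 s.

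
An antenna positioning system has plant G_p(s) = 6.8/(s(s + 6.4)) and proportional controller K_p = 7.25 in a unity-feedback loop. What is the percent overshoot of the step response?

20%

Closed-loop characteristic equation: s² + 6.4s + 49.3 = 0, so ω_n = 7.021 rad/s and ζ = 6.4/(2·7.021) = 0.4557.
%OS = 100·exp(−πζ/√(1−ζ²)) = 100·exp(−π·0.4557/√0.7923) = 20%.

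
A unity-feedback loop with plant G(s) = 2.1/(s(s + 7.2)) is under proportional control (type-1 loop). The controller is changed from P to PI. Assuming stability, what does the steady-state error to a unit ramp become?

0

The integrator raises the loop to type 2, so K_v → ∞ and e_ss to a ramp is zero.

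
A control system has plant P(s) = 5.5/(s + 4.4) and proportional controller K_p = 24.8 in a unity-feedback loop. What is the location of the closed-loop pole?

s = -140.8

Closed-loop transfer function: T(s) = K_p·P(s)/(1 + K_p·P(s)) = 136.4/(s + 4.4 + 136.4) = 136.4/(s + 140.8).
The closed-loop pole is at s = −140.8.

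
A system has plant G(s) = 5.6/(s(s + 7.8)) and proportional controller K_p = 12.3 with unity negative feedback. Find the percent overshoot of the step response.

Closed-loop characteristic equation: s² + 7.8s + 68.88 = 0, so ω_n = 8.299 rad/s and ζ = 7.8/(2·8.299) = 0.4699.
%OS = 100·exp(−πζ/√(1−ζ²)) = 100·exp(−π·0.4699/√0.7792) = 18.8%.

18.8%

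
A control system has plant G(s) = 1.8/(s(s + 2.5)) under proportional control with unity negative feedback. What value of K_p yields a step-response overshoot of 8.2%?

K_p = 2.24

From %OS = 100·exp(−πζ/√(1−ζ²)) = 8.2%, ζ = −ln(0.082)/√(π²+ln²(0.082)) = 0.6228.
Characteristic equation s² + 2.5s + 1.8K_p = 0 gives ζ = 2.5/(2√(1.8K_p)).
Setting ζ = 0.6228: √(1.8K_p) = 2.5/(2·0.6228) = 2.007, so K_p = 4.028/1.8 = 2.24.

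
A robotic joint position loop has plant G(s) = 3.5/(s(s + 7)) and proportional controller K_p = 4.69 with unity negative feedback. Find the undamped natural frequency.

With unity feedback the closed-loop characteristic equation is s² + 7s + 4.69·3.5 = s² + 7s + 16.42 = 0.
Matching s² + 2ζω_n s + ω_n²: ω_n = √16.42 = 4.052 rad/s and 2ζω_n = 7, so ζ = 7/(2·4.052) = 0.864.

ω_n = 4.05 rad/s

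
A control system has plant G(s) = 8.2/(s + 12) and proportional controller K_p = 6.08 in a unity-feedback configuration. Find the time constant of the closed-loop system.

τ = 0.0162 s

Closed-loop transfer function: T(s) = K_p·G(s)/(1 + K_p·G(s)) = 49.86/(s + 12 + 49.86) = 49.86/(s + 61.86).
Time constant τ = 1/61.86 = 0.0162 s.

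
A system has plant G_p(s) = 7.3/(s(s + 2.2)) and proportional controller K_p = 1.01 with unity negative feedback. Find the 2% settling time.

From 1 + K_pG_p(s) = 0: s² + 2.2s + 7.373 = 0 ⇒ ω_n = 2.715, ζ = 0.4051.
2% settling time T_s ≈ 4/(ζω_n) = 4/1.1 = 3.64 s.

T_s ≈ 3.64 s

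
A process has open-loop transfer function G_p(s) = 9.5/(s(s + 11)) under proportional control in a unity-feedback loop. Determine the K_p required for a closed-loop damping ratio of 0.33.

K_p = 29.2

Closed-loop characteristic equation: s² + 11s + K_p·9.5 = 0.
So ω_n = √(9.5K_p) and 2ζω_n = 11, giving ζ = 11/(2√(9.5K_p)).
Setting ζ = 0.33: √(9.5K_p) = 11/(2·0.33) = 16.67, so K_p = 277.8/9.5 = 29.2.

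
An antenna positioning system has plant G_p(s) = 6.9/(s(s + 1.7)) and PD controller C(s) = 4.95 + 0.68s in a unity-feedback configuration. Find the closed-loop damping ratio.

ζ = 0.547

Forward path: (4.95 + 0.68s)·6.9/(s(s+1.7)). The closed-loop characteristic equation is s² + (1.7 + 6.9·0.68)s + 6.9·4.95 = 0.
That is s² + 6.392s + 34.16 = 0, so ω_n = 5.844 rad/s and ζ = 6.392/(2·5.844) = 0.5469.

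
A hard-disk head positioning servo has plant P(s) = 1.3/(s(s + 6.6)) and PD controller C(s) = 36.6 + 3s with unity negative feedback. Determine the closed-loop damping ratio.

ζ = 0.761

Forward path: (36.6 + 3s)·1.3/(s(s+6.6)). The closed-loop characteristic equation is s² + (6.6 + 1.3·3)s + 1.3·36.6 = 0.
That is s² + 10.5s + 47.58 = 0, so ω_n = 6.898 rad/s and ζ = 10.5/(2·6.898) = 0.7611.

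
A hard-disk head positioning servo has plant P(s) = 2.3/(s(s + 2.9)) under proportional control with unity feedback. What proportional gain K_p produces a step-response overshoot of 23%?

From %OS = 100·exp(−πζ/√(1−ζ²)) = 23%, ζ = −ln(0.23)/√(π²+ln²(0.23)) = 0.4237.
Characteristic equation s² + 2.9s + 2.3K_p = 0 gives ζ = 2.9/(2√(2.3K_p)).
Setting ζ = 0.4237: √(2.3K_p) = 2.9/(2·0.4237) = 3.422, so K_p = 11.71/2.3 = 5.09.

K_p = 5.09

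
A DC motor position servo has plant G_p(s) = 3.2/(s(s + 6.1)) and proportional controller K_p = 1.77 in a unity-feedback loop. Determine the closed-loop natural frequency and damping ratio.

1 + K_p·G_p(s) = 0 gives s² + 6.1s + 5.664 = 0.
So ω_n² = 5.664 ⇒ ω_n = 2.38 rad/s, and ζ = 6.1/(2ω_n) = 1.28.

ω_n = 2.38 rad/s, ζ = 1.28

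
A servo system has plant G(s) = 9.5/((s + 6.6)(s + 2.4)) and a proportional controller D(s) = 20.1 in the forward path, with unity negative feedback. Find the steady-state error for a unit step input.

The loop is type 0. Static position error constant K_pos = D(0)·G(0) = 20.1·0.5997 = 12.05.
Steady-state error to a unit step: e_ss = 1/(1+K_pos) = 1/13.05 = 0.0766.

0.0766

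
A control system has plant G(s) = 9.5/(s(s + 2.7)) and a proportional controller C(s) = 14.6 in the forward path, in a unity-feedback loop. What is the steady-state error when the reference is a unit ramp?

The loop has one pole at the origin (type 1). Velocity error constant K_v = lim_{s→0} s·C(s)G(s) = 14.6·9.5/2.7 = 51.37.
Steady-state error to a unit ramp: e_ss = 1/K_v = 0.0195.

0.0195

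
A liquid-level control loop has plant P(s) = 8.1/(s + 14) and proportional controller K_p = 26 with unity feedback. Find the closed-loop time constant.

τ = 0.00445 s

Closed-loop transfer function: T(s) = K_p·P(s)/(1 + K_p·P(s)) = 210.6/(s + 14 + 210.6) = 210.6/(s + 224.6).
Time constant τ = 1/224.6 = 0.00445 s.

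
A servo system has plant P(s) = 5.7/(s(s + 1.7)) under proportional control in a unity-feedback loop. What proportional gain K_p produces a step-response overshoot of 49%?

From %OS = 100·exp(−πζ/√(1−ζ²)) = 49%, ζ = −ln(0.49)/√(π²+ln²(0.49)) = 0.2214.
Characteristic equation s² + 1.7s + 5.7K_p = 0 gives ζ = 1.7/(2√(5.7K_p)).
Setting ζ = 0.2214: √(5.7K_p) = 1.7/(2·0.2214) = 3.839, so K_p = 14.74/5.7 = 2.59.

K_p = 2.59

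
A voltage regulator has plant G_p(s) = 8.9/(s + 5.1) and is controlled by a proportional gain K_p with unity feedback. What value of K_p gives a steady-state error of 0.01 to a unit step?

K_p = 56.7

The loop is type 0, so e_ss(step) = 1/(1 + K_pos) with K_pos = K_p·G_p(0).
G_p(0) = 1.745. Require 1/(1 + K_p·1.745) = 0.01, so 1 + 1.745·K_p = 100.
K_p = (100 − 1)/1.745 = 56.7.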